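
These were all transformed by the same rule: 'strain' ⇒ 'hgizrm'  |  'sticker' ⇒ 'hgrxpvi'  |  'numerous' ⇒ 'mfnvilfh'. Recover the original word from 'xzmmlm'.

cannon

Each pair mirrors across the alphabet (s↔h, t↔g, r↔i): positions sum to 25. Each letter is replaced by its mirror in the alphabet: a↔z, b↔y, c↔x, and so on (the Atbash cipher).
Undoing it on xzmmlm: x↔c, z↔a, m↔n, m↔n, l↔o, m↔n.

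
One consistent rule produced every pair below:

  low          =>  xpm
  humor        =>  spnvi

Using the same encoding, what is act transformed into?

Two steps: reverse the string, then apply a Caesar shift of +1.
Applying it to act: reverse → tca; then shift: t+1=u, c+1=d, a+1=b.

udb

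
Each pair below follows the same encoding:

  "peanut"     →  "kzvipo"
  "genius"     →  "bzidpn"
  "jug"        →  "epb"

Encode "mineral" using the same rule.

Compare letters: p→k is +21, e→z is +21, a→v is +21 — a constant shift. This is a Caesar cipher with shift 21.
On mineral: m+21=h, i+21=d, n+21=i, e+21=z, r+21=m, a+21=v, l+21=g.

hdizmvg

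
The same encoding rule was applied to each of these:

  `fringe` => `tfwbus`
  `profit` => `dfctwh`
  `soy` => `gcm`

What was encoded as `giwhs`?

suite

Compare letters: f→t is +14, r→f is +14, i→w is +14 — a constant shift. Every letter moves 14 places later in the alphabet, wrapping around z→a.
Undoing it on giwhs: g−14=s, i−14=u, w−14=i, h−14=t, s−14=e.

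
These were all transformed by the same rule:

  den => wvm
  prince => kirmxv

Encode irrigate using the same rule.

riirtzgv

Each pair mirrors across the alphabet (d↔w, e↔v, n↔m): positions sum to 25. This is the alphabet-reversal cipher (Atbash): a becomes z, b becomes y, etc.
For irrigate: i↔r, r↔i, r↔i, i↔r, g↔t, a↔z, t↔g, e↔v.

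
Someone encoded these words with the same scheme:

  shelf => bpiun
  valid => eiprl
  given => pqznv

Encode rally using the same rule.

aipug

Shifts by position in shelf: pos 0: s→b (+9), pos 1: h→p (+8), pos 2: e→i (+4), pos 3: l→u (+9), pos 4: f→n (+8) — repeating every 3. The shifts repeat in a cycle of length 3: positions 0,1,… shift by +9, +8, +4, then the pattern repeats.
For rally: r+9=a, a+8=i, l+4=p, l+9=u, y+8=g.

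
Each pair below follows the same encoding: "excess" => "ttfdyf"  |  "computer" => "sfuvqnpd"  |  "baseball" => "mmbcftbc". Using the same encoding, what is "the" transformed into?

fiu

The word is reversed, then every letter is shifted forward by 1.
On the: reverse → eht; then shift: e+1=f, h+1=i, t+1=u.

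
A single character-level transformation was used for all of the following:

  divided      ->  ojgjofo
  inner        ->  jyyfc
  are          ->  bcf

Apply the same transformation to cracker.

ncbnvfc

Vowels shift forward by 1 and consonants shift forward by 11.
On cracker: c(cons)+11=n, r(cons)+11=c, a(vowel)+1=b, c(cons)+11=n, k(cons)+11=v, e(vowel)+1=f, r(cons)+11=c.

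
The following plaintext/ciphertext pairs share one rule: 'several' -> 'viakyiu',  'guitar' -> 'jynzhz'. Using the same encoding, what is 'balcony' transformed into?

Letter i (0-indexed) is shifted by i+3, so successive shifts are 3, 4, 5, ….
On balcony: b+3=e, a+4=e, l+5=q, c+6=i, o+7=v, n+8=v, y+9=h.

eeqivvh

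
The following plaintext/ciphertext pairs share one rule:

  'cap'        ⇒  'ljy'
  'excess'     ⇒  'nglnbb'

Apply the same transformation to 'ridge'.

armpn

Compare letters: c→l is +9, a→j is +9, p→y is +9 — a constant shift. It's a constant shift of +9 (ROT9).
On ridge: r+9=a, i+9=r, d+9=m, g+9=p, e+9=n.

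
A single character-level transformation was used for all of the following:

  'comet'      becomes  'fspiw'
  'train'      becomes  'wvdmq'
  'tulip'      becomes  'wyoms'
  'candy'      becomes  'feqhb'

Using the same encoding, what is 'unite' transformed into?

Shifts by position in comet: pos 0: c→f (+3), pos 1: o→s (+4), pos 2: m→p (+3), pos 3: e→i (+4) — repeating every 2. The shifts repeat in a cycle of length 2: positions 0,1,… shift by +3, +4, then the pattern repeats.
For unite: u+3=x, n+4=r, i+3=l, t+4=x, e+3=h.

xrlxh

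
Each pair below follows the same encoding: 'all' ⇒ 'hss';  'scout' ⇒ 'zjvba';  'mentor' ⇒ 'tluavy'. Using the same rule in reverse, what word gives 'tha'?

Compare letters: a→h is +7, l→s is +7, l→s is +7 — a constant shift. It's a constant shift of +7 (ROT7).
Reversing it on tha: t−7=m, h−7=a, a−7=t.

mat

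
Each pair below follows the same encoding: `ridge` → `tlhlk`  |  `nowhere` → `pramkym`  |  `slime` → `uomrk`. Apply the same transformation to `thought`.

In ridge: r→t is +2, i→l is +3, d→h is +4, g→l is +5 — the shift increases by 1 each position. The shift increases by 1 at each position, starting from +2: 2, 3, 4, ….
Applying it to thought: t+2=v, h+3=k, o+4=s, u+5=z, g+6=m, h+7=o, t+8=b.

vkszmob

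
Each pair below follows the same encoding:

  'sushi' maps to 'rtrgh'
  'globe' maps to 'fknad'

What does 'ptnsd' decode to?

Compare letters: s→r is +25, u→t is +25, s→r is +25 — a constant shift. Every letter moves 25 places later in the alphabet, wrapping around z→a.
Undoing it on ptnsd: p−25=q, t−25=u, n−25=o, s−25=t, d−25=e.

quote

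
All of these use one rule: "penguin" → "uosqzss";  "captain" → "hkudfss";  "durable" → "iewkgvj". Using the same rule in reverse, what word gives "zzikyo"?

Shifts by position in penguin: pos 0: p→u (+5), pos 1: e→o (+10), pos 2: n→s (+5), pos 3: g→q (+10) — repeating every 2. A repeating key of period 2 is used — shifts +5, +10 over and over.
Undoing it on zzikyo: z−5=u, z−10=p, i−5=d, k−10=a, y−5=t, o−10=e.

update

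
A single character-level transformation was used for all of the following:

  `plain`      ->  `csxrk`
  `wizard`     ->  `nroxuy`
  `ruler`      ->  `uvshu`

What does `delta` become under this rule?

p(15)→c(2) and l(11)→s(18) fit y≡9x+23 (mod 26); the inverse of 9 mod 26 is 3. This is an affine cipher: with a=0,…,z=25, each position x becomes (9x+23) mod 26.
On delta: d(3)→9·3+23≡24=y; e(4)→9·4+23≡7=h; l(11)→9·11+23≡18=s; t(19)→9·19+23≡12=m; a(0)→9·0+23≡23=x (all mod 26).

yhsmx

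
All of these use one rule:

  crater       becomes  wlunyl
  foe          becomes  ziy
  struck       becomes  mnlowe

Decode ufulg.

alarm

Compare letters: c→w is +20, r→l is +20, a→u is +20 — a constant shift. Every letter moves 20 places later in the alphabet, wrapping around z→a.
Undoing it on ufulg: u−20=a, f−20=l, u−20=a, l−20=r, g−20=m.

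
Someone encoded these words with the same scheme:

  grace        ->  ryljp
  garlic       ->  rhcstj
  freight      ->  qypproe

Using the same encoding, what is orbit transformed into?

zympe

Shifts by position in grace: pos 0: g→r (+11), pos 1: r→y (+7), pos 2: a→l (+11), pos 3: c→j (+7) — repeating every 2. A repeating key of period 2 is used — shifts +11, +7 over and over.
Applying it to orbit: o+11=z, r+7=y, b+11=m, i+7=p, t+11=e.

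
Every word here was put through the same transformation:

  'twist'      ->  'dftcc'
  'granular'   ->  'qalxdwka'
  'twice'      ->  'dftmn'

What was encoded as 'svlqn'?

Shifts by position in twist: pos 0: t→d (+10), pos 1: w→f (+9), pos 2: i→t (+11), pos 3: s→c (+10), pos 4: t→c (+9) — repeating every 3. It's a Vigenère-style cipher with numeric key [10,9,11]: position i shifts by key[i mod 3].
Decoding svlqn: s−10=i, v−9=m, l−11=a, q−10=g, n−9=e.

image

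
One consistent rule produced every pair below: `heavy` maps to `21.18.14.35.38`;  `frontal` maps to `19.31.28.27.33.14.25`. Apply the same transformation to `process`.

29.31.28.16.18.32.32

h is letter #8 and maps to 21: an offset of 13. Each letter is replaced by its alphabet position (a=1..z=26) + 13.
For process: p=16→29, r=18→31, o=15→28, c=3→16, e=5→18, s=19→32, s=19→32.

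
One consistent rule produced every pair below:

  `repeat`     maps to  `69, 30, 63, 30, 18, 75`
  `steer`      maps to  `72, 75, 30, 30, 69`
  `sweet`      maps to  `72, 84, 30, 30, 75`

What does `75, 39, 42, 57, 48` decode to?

r(#18)→69 and e(#5)→30: differences scale by 3, so n = 3·pos + 15. The formula is n = 3×(alphabet index, a=1) + 15.
Reversing it on 75, 39, 42, 57, 48: 75→(75−15)÷3=20=t, 39→(39−15)÷3=8=h, 42→(42−15)÷3=9=i, 57→(57−15)÷3=14=n, 48→(48−15)÷3=11=k.

think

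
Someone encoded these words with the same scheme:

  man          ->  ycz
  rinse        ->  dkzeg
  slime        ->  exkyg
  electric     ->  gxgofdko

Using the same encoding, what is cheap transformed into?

Vowels shift forward by 2 and consonants shift forward by 12.
On cheap: c(cons)+12=o, h(cons)+12=t, e(vowel)+2=g, a(vowel)+2=c, p(cons)+12=b.

otgcb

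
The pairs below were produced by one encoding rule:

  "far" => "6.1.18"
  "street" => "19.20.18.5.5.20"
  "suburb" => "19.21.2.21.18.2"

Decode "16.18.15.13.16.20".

prompt

f is letter #6 and maps to 6: an offset of 0. Each letter is replaced by its alphabet position (a=1, b=2, …, z=26).
Undoing it on 16.18.15.13.16.20: 16=p, 18=r, 15=o, 13=m, 16=p, 20=t.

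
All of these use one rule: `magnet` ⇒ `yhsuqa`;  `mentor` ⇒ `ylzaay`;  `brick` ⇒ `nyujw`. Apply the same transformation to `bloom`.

nsavy

Shifts by position in magnet: pos 0: m→y (+12), pos 1: a→h (+7), pos 2: g→s (+12), pos 3: n→u (+7) — repeating every 2. It's a Vigenère-style cipher with numeric key [12,7]: position i shifts by key[i mod 2].
For bloom: b+12=n, l+7=s, o+12=a, o+7=v, m+12=y.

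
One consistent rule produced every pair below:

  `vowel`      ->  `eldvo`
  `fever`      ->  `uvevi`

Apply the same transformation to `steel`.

hgvvo

Letters are reflected about the middle of the alphabet (position → 25−position): Atbash.
Applying it to steel: s↔h, t↔g, e↔v, e↔v, l↔o.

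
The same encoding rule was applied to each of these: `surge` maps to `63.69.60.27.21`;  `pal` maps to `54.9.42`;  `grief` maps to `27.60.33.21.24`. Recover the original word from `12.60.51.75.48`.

The formula is n = 3×(alphabet index, a=1) + 6.
Undoing it on 12.60.51.75.48: 12→(12−6)÷3=2=b, 60→(60−6)÷3=18=r, 51→(51−6)÷3=15=o, 75→(75−6)÷3=23=w, 48→(48−6)÷3=14=n.

brown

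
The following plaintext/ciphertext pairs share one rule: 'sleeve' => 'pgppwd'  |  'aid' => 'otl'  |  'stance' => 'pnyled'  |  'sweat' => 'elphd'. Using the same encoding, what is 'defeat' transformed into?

Read the word backwards and shift each letter +11.
Applying it to defeat: reverse → taefed; then shift: t+11=e, a+11=l, e+11=p, f+11=q, e+11=p, d+11=o.

elpqpo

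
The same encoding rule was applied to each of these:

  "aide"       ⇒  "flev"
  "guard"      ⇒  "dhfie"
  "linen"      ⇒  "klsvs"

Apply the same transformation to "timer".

Each letter's alphabet position (a=0..z=25) is mapped through 17·x+5 mod 26 — an affine cipher.
On timer: t(19)→17·19+5≡16=q; i(8)→17·8+5≡11=l; m(12)→17·12+5≡1=b; e(4)→17·4+5≡21=v; r(17)→17·17+5≡8=i (all mod 26).

qlbvi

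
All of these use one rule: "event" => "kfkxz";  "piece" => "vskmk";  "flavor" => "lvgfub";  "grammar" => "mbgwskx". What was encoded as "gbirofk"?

It's a Vigenère-style cipher with numeric key [6,10]: position i shifts by key[i mod 2].
Undoing it on gbirofk: g−6=a, b−10=r, i−6=c, r−10=h, o−6=i, f−10=v, k−6=e.

archive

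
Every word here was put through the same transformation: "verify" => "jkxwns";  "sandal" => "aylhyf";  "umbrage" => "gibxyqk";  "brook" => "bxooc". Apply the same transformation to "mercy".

Each letter's alphabet position (a=0..z=25) is mapped through 3·x+24 mod 26 — an affine cipher.
On mercy: m(12)→3·12+24≡8=i; e(4)→3·4+24≡10=k; r(17)→3·17+24≡23=x; c(2)→3·2+24≡4=e; y(24)→3·24+24≡18=s (all mod 26).

ikxes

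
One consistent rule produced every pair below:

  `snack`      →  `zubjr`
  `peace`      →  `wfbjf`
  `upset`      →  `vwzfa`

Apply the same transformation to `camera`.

jbtfyb

The shift depends on letter class: consonant s→z is +7, but vowel a→b is +1. Two shifts are in play — +1 for a/e/i/o/u, +7 for every other letter.
On camera: c(cons)+7=j, a(vowel)+1=b, m(cons)+7=t, e(vowel)+1=f, r(cons)+7=y, a(vowel)+1=b.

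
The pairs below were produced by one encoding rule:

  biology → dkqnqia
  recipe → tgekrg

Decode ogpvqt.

mentor

Every letter moves 2 places later in the alphabet, wrapping around z→a.
Decoding ogpvqt: o−2=m, g−2=e, p−2=n, v−2=t, q−2=o, t−2=r.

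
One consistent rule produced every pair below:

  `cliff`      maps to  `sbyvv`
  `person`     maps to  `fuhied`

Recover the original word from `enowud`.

oxygen

Compare letters: c→s is +16, l→b is +16, i→y is +16 — a constant shift. It's a constant shift of +16 (ROT16).
Decoding enowud: e−16=o, n−16=x, o−16=y, w−16=g, u−16=e, d−16=n.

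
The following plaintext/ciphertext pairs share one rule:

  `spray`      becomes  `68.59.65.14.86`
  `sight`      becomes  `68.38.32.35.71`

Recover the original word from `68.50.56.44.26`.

s(#19)→68 and p(#16)→59: differences scale by 3, so n = 3·pos + 11. With a=1..z=26, the number is 3·pos + 11.
Reversing it on 68.50.56.44.26: 68→(68−11)÷3=19=s, 50→(50−11)÷3=13=m, 56→(56−11)÷3=15=o, 44→(44−11)÷3=11=k, 26→(26−11)÷3=5=e.

smoke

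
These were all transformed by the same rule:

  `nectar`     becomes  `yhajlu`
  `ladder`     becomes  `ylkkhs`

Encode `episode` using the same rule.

The output letters match the input read backwards, each shifted +7: nectar reversed is ratcen. The word is reversed, then every letter is shifted forward by 7.
For episode: reverse → edosipe; then shift: e+7=l, d+7=k, o+7=v, s+7=z, i+7=p, p+7=w, e+7=l.

lkvzpwl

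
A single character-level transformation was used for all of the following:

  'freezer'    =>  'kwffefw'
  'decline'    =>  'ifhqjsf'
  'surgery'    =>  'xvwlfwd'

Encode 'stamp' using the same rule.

The shift depends on letter class: consonant f→k is +5, but vowel e→f is +1. The rule splits by letter class: vowels +1, consonants +5.
Applying it to stamp: s(cons)+5=x, t(cons)+5=y, a(vowel)+1=b, m(cons)+5=r, p(cons)+5=u.

xybru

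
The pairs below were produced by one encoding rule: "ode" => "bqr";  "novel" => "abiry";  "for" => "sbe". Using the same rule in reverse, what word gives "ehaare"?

runner

Compare letters: o→b is +13, d→q is +13, e→r is +13 — a constant shift. This is a Caesar cipher with shift 13.
Decoding ehaare: e−13=r, h−13=u, a−13=n, a−13=n, r−13=e, e−13=r.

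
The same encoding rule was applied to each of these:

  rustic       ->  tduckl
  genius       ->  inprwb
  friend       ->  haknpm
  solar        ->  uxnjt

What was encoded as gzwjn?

Shifts by position in rustic: pos 0: r→t (+2), pos 1: u→d (+9), pos 2: s→u (+2), pos 3: t→c (+9) — repeating every 2. The shifts repeat in a cycle of length 2: positions 0,1,… shift by +2, +9, then the pattern repeats.
Undoing it on gzwjn: g−2=e, z−9=q, w−2=u, j−9=a, n−2=l.

equal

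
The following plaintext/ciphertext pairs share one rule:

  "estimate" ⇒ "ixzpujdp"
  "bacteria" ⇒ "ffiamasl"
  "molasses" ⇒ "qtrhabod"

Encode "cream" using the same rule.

In estimate: e→i is +4, s→x is +5, t→z is +6, i→p is +7 — the shift increases by 1 each position. Letter i (0-indexed) is shifted by i+4, so successive shifts are 4, 5, 6, ….
For cream: c+4=g, r+5=w, e+6=k, a+7=h, m+8=u.

gwkhu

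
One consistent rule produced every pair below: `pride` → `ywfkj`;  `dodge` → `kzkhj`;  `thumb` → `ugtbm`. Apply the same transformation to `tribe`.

p(15)→y(24) and r(17)→w(22) fit y≡25x+13 (mod 26); the inverse of 25 mod 26 is 25. Each letter's alphabet position (a=0..z=25) is mapped through 25·x+13 mod 26 — an affine cipher.
For tribe: t(19)→25·19+13≡20=u; r(17)→25·17+13≡22=w; i(8)→25·8+13≡5=f; b(1)→25·1+13≡12=m; e(4)→25·4+13≡9=j (all mod 26).

uwfmj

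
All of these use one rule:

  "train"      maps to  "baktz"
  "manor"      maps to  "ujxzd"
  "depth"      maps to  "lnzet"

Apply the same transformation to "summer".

adwxqe

In train: t→b is +8, r→a is +9, a→k is +10, i→t is +11 — the shift increases by 1 each position. Each letter shifts forward by (position + 8), i.e. 8, 9, 10, … — the shift grows by one for each successive letter.
On summer: s+8=a, u+9=d, m+10=w, m+11=x, e+12=q, r+13=e.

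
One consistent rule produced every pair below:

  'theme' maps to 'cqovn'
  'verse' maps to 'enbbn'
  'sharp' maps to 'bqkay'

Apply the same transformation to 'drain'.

Shifts by position in theme: pos 0: t→c (+9), pos 1: h→q (+9), pos 2: e→o (+10), pos 3: m→v (+9), pos 4: e→n (+9) — repeating every 3. It's a Vigenère-style cipher with numeric key [9,9,10]: position i shifts by key[i mod 3].
Applying it to drain: d+9=m, r+9=a, a+10=k, i+9=r, n+9=w.

makrw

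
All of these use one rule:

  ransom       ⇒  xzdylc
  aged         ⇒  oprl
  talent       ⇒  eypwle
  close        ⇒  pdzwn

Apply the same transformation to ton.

yze

The output letters match the input read backwards, each shifted +11: ransom reversed is mosnar. Two steps: reverse the string, then apply a Caesar shift of +11.
For ton: reverse → not; then shift: n+11=y, o+11=z, t+11=e.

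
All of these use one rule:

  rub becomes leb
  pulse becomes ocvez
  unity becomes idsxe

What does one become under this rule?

The output letters match the input read backwards, each shifted +10: rub reversed is bur. The word is reversed, then every letter is shifted forward by 10.
Applying it to one: reverse → eno; then shift: e+10=o, n+10=x, o+10=y.

oxy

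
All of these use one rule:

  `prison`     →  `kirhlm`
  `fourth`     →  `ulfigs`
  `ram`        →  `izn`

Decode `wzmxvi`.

dancer

Each pair mirrors across the alphabet (p↔k, r↔i, i↔r): positions sum to 25. This is the alphabet-reversal cipher (Atbash): a becomes z, b becomes y, etc.
Reversing it on wzmxvi: w↔d, z↔a, m↔n, x↔c, v↔e, i↔r.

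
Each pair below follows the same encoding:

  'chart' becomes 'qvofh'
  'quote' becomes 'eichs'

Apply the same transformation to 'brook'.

pfccy

Every letter moves 14 places later in the alphabet, wrapping around z→a.
For brook: b+14=p, r+14=f, o+14=c, o+14=c, k+14=y.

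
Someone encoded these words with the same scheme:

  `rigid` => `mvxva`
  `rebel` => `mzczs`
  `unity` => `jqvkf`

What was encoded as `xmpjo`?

This is an affine cipher: with a=0,…,z=25, each position x becomes (25x+3) mod 26.
Decoding xmpjo: x(23)→25·(23−3)≡6=g; m(12)→25·(12−3)≡17=r; p(15)→25·(15−3)≡14=o; j(9)→25·(9−3)≡20=u; o(14)→25·(14−3)≡15=p (all mod 26).

group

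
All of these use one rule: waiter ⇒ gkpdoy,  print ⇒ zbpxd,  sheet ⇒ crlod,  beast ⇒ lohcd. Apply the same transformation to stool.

It's a Vigenère-style cipher with numeric key [10,10,7]: position i shifts by key[i mod 3].
Applying it to stool: s+10=c, t+10=d, o+7=v, o+10=y, l+10=v.

cdvyv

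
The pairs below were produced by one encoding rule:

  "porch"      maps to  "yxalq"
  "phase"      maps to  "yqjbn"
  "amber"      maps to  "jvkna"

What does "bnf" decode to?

Compare letters: p→y is +9, o→x is +9, r→a is +9 — a constant shift. Every letter moves 9 places later in the alphabet, wrapping around z→a.
Reversing it on bnf: b−9=s, n−9=e, f−9=w.

sew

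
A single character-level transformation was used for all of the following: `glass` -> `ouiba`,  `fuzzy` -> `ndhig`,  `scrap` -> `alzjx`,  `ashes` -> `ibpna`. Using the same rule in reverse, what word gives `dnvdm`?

venue

Shifts by position in glass: pos 0: g→o (+8), pos 1: l→u (+9), pos 2: a→i (+8), pos 3: s→b (+9) — repeating every 2. It's a Vigenère-style cipher with numeric key [8,9]: position i shifts by key[i mod 2].
Reversing it on dnvdm: d−8=v, n−9=e, v−8=n, d−9=u, m−8=e.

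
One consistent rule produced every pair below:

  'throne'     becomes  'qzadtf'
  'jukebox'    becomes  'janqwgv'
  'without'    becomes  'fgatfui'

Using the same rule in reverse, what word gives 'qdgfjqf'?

texture

Two steps: reverse the string, then apply a Caesar shift of +12.
Undoing it on qdgfjqf: shift back: q−12=e, d−12=r, g−12=u, f−12=t, j−12=x, q−12=e, f−12=t → erutxet; then reverse → texture.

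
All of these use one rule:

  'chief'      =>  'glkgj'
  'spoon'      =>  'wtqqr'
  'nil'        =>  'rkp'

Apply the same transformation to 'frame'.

The shift depends on letter class: consonant c→g is +4, but vowel i→k is +2. Two shifts are in play — +2 for a/e/i/o/u, +4 for every other letter.
For frame: f(cons)+4=j, r(cons)+4=v, a(vowel)+2=c, m(cons)+4=q, e(vowel)+2=g.

jvcqg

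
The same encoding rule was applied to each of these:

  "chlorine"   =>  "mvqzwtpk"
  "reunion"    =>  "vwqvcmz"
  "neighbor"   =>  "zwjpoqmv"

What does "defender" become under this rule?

Read the word backwards and shift each letter +8.
On defender: reverse → rednefed; then shift: r+8=z, e+8=m, d+8=l, n+8=v, e+8=m, f+8=n, e+8=m, d+8=l.

zmlvmnml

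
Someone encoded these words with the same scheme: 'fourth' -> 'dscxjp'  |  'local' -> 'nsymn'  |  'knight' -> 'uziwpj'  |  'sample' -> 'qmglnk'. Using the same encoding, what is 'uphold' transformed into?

clpsnr

Each letter's alphabet position (a=0..z=25) is mapped through 19·x+12 mod 26 — an affine cipher.
Applying it to uphold: u(20)→19·20+12≡2=c; p(15)→19·15+12≡11=l; h(7)→19·7+12≡15=p; o(14)→19·14+12≡18=s; l(11)→19·11+12≡13=n; d(3)→19·3+12≡17=r (all mod 26).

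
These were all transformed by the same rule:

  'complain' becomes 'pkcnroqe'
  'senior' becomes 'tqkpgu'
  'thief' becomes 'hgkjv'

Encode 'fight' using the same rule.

The output letters match the input read backwards, each shifted +2: complain reversed is nialpmoc. Two steps: reverse the string, then apply a Caesar shift of +2.
For fight: reverse → thgif; then shift: t+2=v, h+2=j, g+2=i, i+2=k, f+2=h.

vjikh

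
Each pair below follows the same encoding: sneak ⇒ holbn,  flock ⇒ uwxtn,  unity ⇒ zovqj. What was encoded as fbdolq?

magnet

s(18)→h(7) and n(13)→o(14) fit y≡9x+1 (mod 26); the inverse of 9 mod 26 is 3. Treating letters as 0–25, the rule is x ↦ 9x + 1 (mod 26).
Reversing it on fbdolq: f(5)→3·(5−1)≡12=m; b(1)→3·(1−1)≡0=a; d(3)→3·(3−1)≡6=g; o(14)→3·(14−1)≡13=n; l(11)→3·(11−1)≡4=e; q(16)→3·(16−1)≡19=t (all mod 26).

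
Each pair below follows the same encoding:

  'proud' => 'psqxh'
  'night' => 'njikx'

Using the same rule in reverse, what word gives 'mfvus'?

metro

Each letter shifts forward by its position index (0, 1, 2, …) — the shift grows by one for each successive letter.
Undoing it on mfvus: m−0=m, f−1=e, v−2=t, u−3=r, s−4=o.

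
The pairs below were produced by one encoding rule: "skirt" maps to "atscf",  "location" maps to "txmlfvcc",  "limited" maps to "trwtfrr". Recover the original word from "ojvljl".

galaxy

In skirt: s→a is +8, k→t is +9, i→s is +10, r→c is +11 — the shift increases by 1 each position. Each letter shifts forward by (position + 8), i.e. 8, 9, 10, … — the shift grows by one for each successive letter.
Decoding ojvljl: o−8=g, j−9=a, v−10=l, l−11=a, j−12=x, l−13=y.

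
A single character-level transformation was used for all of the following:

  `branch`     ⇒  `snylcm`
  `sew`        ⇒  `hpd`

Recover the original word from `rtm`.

big

The output letters match the input read backwards, each shifted +11: branch reversed is hcnarb. Read the word backwards and shift each letter +11.
Decoding rtm: shift back: r−11=g, t−11=i, m−11=b → gib; then reverse → big.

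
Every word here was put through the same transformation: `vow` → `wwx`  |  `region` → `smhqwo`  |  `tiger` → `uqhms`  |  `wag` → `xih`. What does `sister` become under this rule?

The shift depends on letter class: consonant v→w is +1, but vowel o→w is +8. The rule splits by letter class: vowels +8, consonants +1.
On sister: s(cons)+1=t, i(vowel)+8=q, s(cons)+1=t, t(cons)+1=u, e(vowel)+8=m, r(cons)+1=s.

tqtums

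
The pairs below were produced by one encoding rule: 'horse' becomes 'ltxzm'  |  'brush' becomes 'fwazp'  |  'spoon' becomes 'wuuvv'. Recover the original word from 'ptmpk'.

logic

In horse: h→l is +4, o→t is +5, r→x is +6, s→z is +7 — the shift increases by 1 each position. The shift increases by 1 at each position, starting from +4: 4, 5, 6, ….
Decoding ptmpk: p−4=l, t−5=o, m−6=g, p−7=i, k−8=c.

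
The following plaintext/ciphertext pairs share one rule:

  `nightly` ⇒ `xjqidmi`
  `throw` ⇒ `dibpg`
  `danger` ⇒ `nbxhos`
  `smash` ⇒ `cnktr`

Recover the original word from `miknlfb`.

chamber

Shifts by position in nightly: pos 0: n→x (+10), pos 1: i→j (+1), pos 2: g→q (+10), pos 3: h→i (+1) — repeating every 2. It's a Vigenère-style cipher with numeric key [10,1]: position i shifts by key[i mod 2].
Reversing it on miknlfb: m−10=c, i−1=h, k−10=a, n−1=m, l−10=b, f−1=e, b−10=r.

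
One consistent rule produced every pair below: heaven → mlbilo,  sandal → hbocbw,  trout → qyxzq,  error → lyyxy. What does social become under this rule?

hxtvbw

h(7)→m(12) and e(4)→l(11) fit y≡9x+1 (mod 26); the inverse of 9 mod 26 is 3. Each letter's alphabet position (a=0..z=25) is mapped through 9·x+1 mod 26 — an affine cipher.
For social: s(18)→9·18+1≡7=h; o(14)→9·14+1≡23=x; c(2)→9·2+1≡19=t; i(8)→9·8+1≡21=v; a(0)→9·0+1≡1=b; l(11)→9·11+1≡22=w (all mod 26).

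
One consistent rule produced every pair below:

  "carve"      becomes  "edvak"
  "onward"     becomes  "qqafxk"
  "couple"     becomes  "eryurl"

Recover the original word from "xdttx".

vapor

In carve: c→e is +2, a→d is +3, r→v is +4, v→a is +5 — the shift increases by 1 each position. Letter i (0-indexed) is shifted by i+2, so successive shifts are 2, 3, 4, ….
Decoding xdttx: x−2=v, d−3=a, t−4=p, t−5=o, x−6=r.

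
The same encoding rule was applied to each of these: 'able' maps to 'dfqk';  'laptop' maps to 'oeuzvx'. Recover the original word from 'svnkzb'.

In able: a→d is +3, b→f is +4, l→q is +5, e→k is +6 — the shift increases by 1 each position. Each letter shifts forward by (position + 3), i.e. 3, 4, 5, … — the shift grows by one for each successive letter.
Undoing it on svnkzb: s−3=p, v−4=r, n−5=i, k−6=e, z−7=s, b−8=t.

priest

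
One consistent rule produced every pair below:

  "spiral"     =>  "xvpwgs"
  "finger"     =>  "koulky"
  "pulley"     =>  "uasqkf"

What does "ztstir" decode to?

unlock

Shifts by position in spiral: pos 0: s→x (+5), pos 1: p→v (+6), pos 2: i→p (+7), pos 3: r→w (+5), pos 4: a→g (+6), pos 5: l→s (+7) — repeating every 3. The shifts repeat in a cycle of length 3: positions 0,1,… shift by +5, +6, +7, then the pattern repeats.
Undoing it on ztstir: z−5=u, t−6=n, s−7=l, t−5=o, i−6=c, r−7=k.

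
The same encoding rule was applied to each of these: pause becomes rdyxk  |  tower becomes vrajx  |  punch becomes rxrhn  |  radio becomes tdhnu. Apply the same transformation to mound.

In pause: p→r is +2, a→d is +3, u→y is +4, s→x is +5 — the shift increases by 1 each position. Each letter shifts forward by (position + 2), i.e. 2, 3, 4, … — the shift grows by one for each successive letter.
On mound: m+2=o, o+3=r, u+4=y, n+5=s, d+6=j.

orysj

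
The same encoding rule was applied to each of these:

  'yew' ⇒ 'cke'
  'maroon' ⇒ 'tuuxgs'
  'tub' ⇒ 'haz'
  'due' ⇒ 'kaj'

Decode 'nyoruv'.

polish

Read the word backwards and shift each letter +6.
Decoding nyoruv: shift back: n−6=h, y−6=s, o−6=i, r−6=l, u−6=o, v−6=p → hsilop; then reverse → polish.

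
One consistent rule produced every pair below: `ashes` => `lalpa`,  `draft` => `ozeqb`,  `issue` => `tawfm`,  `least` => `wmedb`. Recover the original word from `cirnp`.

ranch

Shifts by position in ashes: pos 0: a→l (+11), pos 1: s→a (+8), pos 2: h→l (+4), pos 3: e→p (+11), pos 4: s→a (+8) — repeating every 3. A repeating key of period 3 is used — shifts +11, +8, +4 over and over.
Undoing it on cirnp: c−11=r, i−8=a, r−4=n, n−11=c, p−8=h.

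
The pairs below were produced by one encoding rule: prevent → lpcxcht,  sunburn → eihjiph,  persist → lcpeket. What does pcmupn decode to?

p(15)→l(11) and r(17)→p(15) fit y≡15x+20 (mod 26); the inverse of 15 mod 26 is 7. This is an affine cipher: with a=0,…,z=25, each position x becomes (15x+20) mod 26.
Decoding pcmupn: p(15)→7·(15−20)≡17=r; c(2)→7·(2−20)≡4=e; m(12)→7·(12−20)≡22=w; u(20)→7·(20−20)≡0=a; p(15)→7·(15−20)≡17=r; n(13)→7·(13−20)≡3=d (all mod 26).

reward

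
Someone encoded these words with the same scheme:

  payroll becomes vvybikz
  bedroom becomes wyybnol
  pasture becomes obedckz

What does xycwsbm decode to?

Two steps: reverse the string, then apply a Caesar shift of +10.
Reversing it on xycwsbm: shift back: x−10=n, y−10=o, c−10=s, w−10=m, s−10=i, b−10=r, m−10=c → nosmirc; then reverse → crimson.

crimson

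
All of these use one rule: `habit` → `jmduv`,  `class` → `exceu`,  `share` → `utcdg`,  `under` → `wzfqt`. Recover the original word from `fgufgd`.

duster

Shifts by position in habit: pos 0: h→j (+2), pos 1: a→m (+12), pos 2: b→d (+2), pos 3: i→u (+12) — repeating every 2. A repeating key of period 2 is used — shifts +2, +12 over and over.
Undoing it on fgufgd: f−2=d, g−12=u, u−2=s, f−12=t, g−2=e, d−12=r.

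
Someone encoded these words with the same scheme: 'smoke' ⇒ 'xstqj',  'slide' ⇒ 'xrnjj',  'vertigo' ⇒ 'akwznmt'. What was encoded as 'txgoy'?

orbit

Shifts by position in smoke: pos 0: s→x (+5), pos 1: m→s (+6), pos 2: o→t (+5), pos 3: k→q (+6) — repeating every 2. It's a Vigenère-style cipher with numeric key [5,6]: position i shifts by key[i mod 2].
Decoding txgoy: t−5=o, x−6=r, g−5=b, o−6=i, y−5=t.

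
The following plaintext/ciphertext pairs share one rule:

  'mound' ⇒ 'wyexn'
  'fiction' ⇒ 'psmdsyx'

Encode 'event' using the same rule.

ofoxd

Compare letters: m→w is +10, o→y is +10, u→e is +10 — a constant shift. Every letter moves 10 places later in the alphabet, wrapping around z→a.
On event: e+10=o, v+10=f, e+10=o, n+10=x, t+10=d.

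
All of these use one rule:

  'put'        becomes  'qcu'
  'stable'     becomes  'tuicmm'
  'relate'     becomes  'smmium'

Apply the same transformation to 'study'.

Two shifts are in play — +8 for a/e/i/o/u, +1 for every other letter.
On study: s(cons)+1=t, t(cons)+1=u, u(vowel)+8=c, d(cons)+1=e, y(cons)+1=z.

tucez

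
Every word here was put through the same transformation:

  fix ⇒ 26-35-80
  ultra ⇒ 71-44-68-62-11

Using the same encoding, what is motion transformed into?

47-53-68-35-53-50

f(#6)→26 and i(#9)→35: differences scale by 3, so n = 3·pos + 8. Each letter becomes 3×(its alphabet position, a=1..z=26) + 8.
Applying it to motion: m=13→47, o=15→53, t=20→68, i=9→35, o=15→53, n=14→50.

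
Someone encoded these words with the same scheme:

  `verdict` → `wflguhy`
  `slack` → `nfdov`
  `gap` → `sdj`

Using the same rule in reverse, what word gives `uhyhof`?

clever

Two steps: reverse the string, then apply a Caesar shift of +3.
Reversing it on uhyhof: shift back: u−3=r, h−3=e, y−3=v, h−3=e, o−3=l, f−3=c → revelc; then reverse → clever.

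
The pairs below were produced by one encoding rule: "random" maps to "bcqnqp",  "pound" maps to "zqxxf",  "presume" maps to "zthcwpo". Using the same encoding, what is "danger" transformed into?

ncqqgu

Shifts by position in random: pos 0: r→b (+10), pos 1: a→c (+2), pos 2: n→q (+3), pos 3: d→n (+10), pos 4: o→q (+2), pos 5: m→p (+3) — repeating every 3. A repeating key of period 3 is used — shifts +10, +2, +3 over and over.
For danger: d+10=n, a+2=c, n+3=q, g+10=q, e+2=g, r+3=u.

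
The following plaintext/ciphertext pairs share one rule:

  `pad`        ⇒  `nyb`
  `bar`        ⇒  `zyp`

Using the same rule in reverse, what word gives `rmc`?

Compare letters: p→n is +24, a→y is +24, d→b is +24 — a constant shift. It's a constant shift of +24 (ROT24).
Reversing it on rmc: r−24=t, m−24=o, c−24=e.

toe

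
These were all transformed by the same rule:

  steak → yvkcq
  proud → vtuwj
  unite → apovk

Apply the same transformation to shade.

yjgfk

Shifts by position in steak: pos 0: s→y (+6), pos 1: t→v (+2), pos 2: e→k (+6), pos 3: a→c (+2) — repeating every 2. A repeating key of period 2 is used — shifts +6, +2 over and over.
On shade: s+6=y, h+2=j, a+6=g, d+2=f, e+6=k.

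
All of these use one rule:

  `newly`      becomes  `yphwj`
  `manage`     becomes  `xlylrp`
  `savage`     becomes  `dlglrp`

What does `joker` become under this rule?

uzvpc

Every letter moves 11 places later in the alphabet, wrapping around z→a.
On joker: j+11=u, o+11=z, k+11=v, e+11=p, r+11=c.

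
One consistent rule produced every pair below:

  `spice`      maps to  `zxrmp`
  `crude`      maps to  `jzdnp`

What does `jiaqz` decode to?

cargo

In spice: s→z is +7, p→x is +8, i→r is +9, c→m is +10 — the shift increases by 1 each position. Letter i (0-indexed) is shifted by i+7, so successive shifts are 7, 8, 9, ….
Undoing it on jiaqz: j−7=c, i−8=a, a−9=r, q−10=g, z−11=o.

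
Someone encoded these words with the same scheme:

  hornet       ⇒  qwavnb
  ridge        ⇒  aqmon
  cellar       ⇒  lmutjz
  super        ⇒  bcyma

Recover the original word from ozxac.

Shifts by position in hornet: pos 0: h→q (+9), pos 1: o→w (+8), pos 2: r→a (+9), pos 3: n→v (+8) — repeating every 2. A repeating key of period 2 is used — shifts +9, +8 over and over.
Undoing it on ozxac: o−9=f, z−8=r, x−9=o, a−8=s, c−9=t.

frost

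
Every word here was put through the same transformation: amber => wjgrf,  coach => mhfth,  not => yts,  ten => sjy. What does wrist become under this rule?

The output letters match the input read backwards, each shifted +5: amber reversed is rebma. Read the word backwards and shift each letter +5.
Applying it to wrist: reverse → tsirw; then shift: t+5=y, s+5=x, i+5=n, r+5=w, w+5=b.

yxnwb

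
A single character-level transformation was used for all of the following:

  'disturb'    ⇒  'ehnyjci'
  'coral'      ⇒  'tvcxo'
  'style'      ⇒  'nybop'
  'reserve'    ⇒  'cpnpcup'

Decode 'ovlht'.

logic

d(3)→e(4) and i(8)→h(7) fit y≡11x+23 (mod 26); the inverse of 11 mod 26 is 19. Each letter's alphabet position (a=0..z=25) is mapped through 11·x+23 mod 26 — an affine cipher.
Reversing it on ovlht: o(14)→19·(14−23)≡11=l; v(21)→19·(21−23)≡14=o; l(11)→19·(11−23)≡6=g; h(7)→19·(7−23)≡8=i; t(19)→19·(19−23)≡2=c (all mod 26).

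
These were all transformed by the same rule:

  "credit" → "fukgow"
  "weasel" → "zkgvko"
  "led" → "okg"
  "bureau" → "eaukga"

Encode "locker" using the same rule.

The rule splits by letter class: vowels +6, consonants +3.
For locker: l(cons)+3=o, o(vowel)+6=u, c(cons)+3=f, k(cons)+3=n, e(vowel)+6=k, r(cons)+3=u.

oufnku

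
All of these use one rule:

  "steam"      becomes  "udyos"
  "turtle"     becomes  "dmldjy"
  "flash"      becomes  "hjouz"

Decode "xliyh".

brief

Treating letters as 0–25, the rule is x ↦ 9x + 14 (mod 26).
Decoding xliyh: x(23)→3·(23−14)≡1=b; l(11)→3·(11−14)≡17=r; i(8)→3·(8−14)≡8=i; y(24)→3·(24−14)≡4=e; h(7)→3·(7−14)≡5=f (all mod 26).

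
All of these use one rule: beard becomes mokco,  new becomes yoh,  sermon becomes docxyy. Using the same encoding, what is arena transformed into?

kcoyk

The shift depends on letter class: consonant b→m is +11, but vowel e→o is +10. Two shifts are in play — +10 for a/e/i/o/u, +11 for every other letter.
On arena: a(vowel)+10=k, r(cons)+11=c, e(vowel)+10=o, n(cons)+11=y, a(vowel)+10=k.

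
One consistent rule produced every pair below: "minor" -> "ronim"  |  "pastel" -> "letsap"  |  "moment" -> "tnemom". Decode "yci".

icy

The output letters match the input read backwards: minor reversed is ronim. It's just the letters in reverse order.
Reversing it on yci: then reverse → icy.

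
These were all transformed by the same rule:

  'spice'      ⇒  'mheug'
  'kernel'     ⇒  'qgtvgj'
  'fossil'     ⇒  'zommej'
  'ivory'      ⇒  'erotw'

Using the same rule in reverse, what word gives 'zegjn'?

Treating letters as 0–25, the rule is x ↦ 19x + 8 (mod 26).
Reversing it on zegjn: z(25)→11·(25−8)≡5=f; e(4)→11·(4−8)≡8=i; g(6)→11·(6−8)≡4=e; j(9)→11·(9−8)≡11=l; n(13)→11·(13−8)≡3=d (all mod 26).

field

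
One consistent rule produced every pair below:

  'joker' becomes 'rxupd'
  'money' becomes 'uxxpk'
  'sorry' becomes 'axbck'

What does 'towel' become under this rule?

In joker: j→r is +8, o→x is +9, k→u is +10, e→p is +11 — the shift increases by 1 each position. Letter i (0-indexed) is shifted by i+8, so successive shifts are 8, 9, 10, ….
Applying it to towel: t+8=b, o+9=x, w+10=g, e+11=p, l+12=x.

bxgpx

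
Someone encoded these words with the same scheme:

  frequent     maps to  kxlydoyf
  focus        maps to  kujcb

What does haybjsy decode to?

In frequent: f→k is +5, r→x is +6, e→l is +7, q→y is +8 — the shift increases by 1 each position. Each letter shifts forward by (position + 5), i.e. 5, 6, 7, … — the shift grows by one for each successive letter.
Reversing it on haybjsy: h−5=c, a−6=u, y−7=r, b−8=t, j−9=a, s−10=i, y−11=n.

curtain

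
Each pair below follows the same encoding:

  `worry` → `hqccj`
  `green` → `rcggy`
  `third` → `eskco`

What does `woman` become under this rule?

hqxcy

The shift depends on letter class: consonant w→h is +11, but vowel o→q is +2. Vowels shift forward by 2 and consonants shift forward by 11.
For woman: w(cons)+11=h, o(vowel)+2=q, m(cons)+11=x, a(vowel)+2=c, n(cons)+11=y.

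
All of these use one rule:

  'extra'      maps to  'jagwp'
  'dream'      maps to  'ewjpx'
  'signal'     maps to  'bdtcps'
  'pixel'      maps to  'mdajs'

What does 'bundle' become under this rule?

ulcesj

Treating letters as 0–25, the rule is x ↦ 5x + 15 (mod 26).
For bundle: b(1)→5·1+15≡20=u; u(20)→5·20+15≡11=l; n(13)→5·13+15≡2=c; d(3)→5·3+15≡4=e; l(11)→5·11+15≡18=s; e(4)→5·4+15≡9=j (all mod 26).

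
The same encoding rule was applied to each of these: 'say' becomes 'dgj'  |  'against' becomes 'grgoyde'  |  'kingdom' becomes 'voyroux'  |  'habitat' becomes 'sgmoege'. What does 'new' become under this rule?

ykh

The shift depends on letter class: consonant s→d is +11, but vowel a→g is +6. Vowels shift forward by 6 and consonants shift forward by 11.
Applying it to new: n(cons)+11=y, e(vowel)+6=k, w(cons)+11=h.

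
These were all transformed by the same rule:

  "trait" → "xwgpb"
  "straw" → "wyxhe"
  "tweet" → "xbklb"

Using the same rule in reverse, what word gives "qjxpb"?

In trait: t→x is +4, r→w is +5, a→g is +6, i→p is +7 — the shift increases by 1 each position. Letter i (0-indexed) is shifted by i+4, so successive shifts are 4, 5, 6, ….
Undoing it on qjxpb: q−4=m, j−5=e, x−6=r, p−7=i, b−8=t.

merit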